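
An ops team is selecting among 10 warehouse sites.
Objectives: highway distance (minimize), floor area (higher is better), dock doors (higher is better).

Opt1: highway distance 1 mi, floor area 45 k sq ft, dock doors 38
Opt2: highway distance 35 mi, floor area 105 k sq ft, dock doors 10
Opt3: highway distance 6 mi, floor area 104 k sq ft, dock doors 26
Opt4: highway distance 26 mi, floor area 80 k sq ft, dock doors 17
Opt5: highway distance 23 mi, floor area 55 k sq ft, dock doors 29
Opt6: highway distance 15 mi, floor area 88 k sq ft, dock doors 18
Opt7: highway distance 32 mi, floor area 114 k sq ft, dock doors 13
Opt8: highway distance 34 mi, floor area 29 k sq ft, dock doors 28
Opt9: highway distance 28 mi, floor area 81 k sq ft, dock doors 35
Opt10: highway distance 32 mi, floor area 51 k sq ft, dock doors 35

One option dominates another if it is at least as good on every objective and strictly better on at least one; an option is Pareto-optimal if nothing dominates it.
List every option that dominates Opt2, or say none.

Opt7

Opt7: highway distance 32≤35, floor area 114≥105, dock doors 13≥10 — dominates Opt2.
Others (Opt1, Opt3, Opt4, Opt5, Opt6, Opt8, Opt9, Opt10) are each worse than Opt2 on at least one objective.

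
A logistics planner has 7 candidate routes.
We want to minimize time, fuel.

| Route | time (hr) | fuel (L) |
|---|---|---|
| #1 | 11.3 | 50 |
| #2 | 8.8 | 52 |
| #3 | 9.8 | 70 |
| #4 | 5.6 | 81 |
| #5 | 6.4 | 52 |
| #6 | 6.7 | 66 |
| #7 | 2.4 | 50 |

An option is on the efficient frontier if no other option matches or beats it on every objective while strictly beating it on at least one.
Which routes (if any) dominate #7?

none

#1: worse on time (11.3 vs 2.4).
#2: worse on time (8.8 vs 2.4).
#3: worse on time (9.8 vs 2.4).
#4: worse on time (5.6 vs 2.4).
#5: worse on time (6.4 vs 2.4).
#6: worse on time (6.7 vs 2.4).
No option dominates #7.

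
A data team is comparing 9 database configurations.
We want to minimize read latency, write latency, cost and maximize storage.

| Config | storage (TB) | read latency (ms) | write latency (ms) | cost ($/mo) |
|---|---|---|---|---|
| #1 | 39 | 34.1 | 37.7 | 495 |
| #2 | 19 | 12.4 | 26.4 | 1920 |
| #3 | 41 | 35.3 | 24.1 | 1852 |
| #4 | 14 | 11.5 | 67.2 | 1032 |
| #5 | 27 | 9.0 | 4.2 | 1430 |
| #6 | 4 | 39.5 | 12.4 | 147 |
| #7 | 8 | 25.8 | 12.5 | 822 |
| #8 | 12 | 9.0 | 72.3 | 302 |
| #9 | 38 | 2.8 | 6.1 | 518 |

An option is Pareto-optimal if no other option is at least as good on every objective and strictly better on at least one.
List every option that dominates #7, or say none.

#9: storage 38≥8, read latency 2.8≤25.8, write latency 6.1≤12.5, cost 518≤822 — dominates #7.
Others (#1, #2, #3, #4, #5, #6, #8) are each worse than #7 on at least one objective.

#9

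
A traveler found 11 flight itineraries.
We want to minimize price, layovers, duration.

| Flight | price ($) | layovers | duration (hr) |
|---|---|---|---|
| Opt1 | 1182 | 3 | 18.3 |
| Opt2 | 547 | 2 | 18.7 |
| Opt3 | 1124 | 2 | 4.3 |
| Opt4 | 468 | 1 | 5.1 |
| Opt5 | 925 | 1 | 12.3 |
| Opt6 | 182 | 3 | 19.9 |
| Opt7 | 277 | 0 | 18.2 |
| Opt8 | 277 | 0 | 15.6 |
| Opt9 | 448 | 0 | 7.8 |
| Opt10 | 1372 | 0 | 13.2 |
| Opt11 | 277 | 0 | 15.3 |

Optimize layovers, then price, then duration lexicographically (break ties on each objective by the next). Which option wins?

First minimize layovers: best is 0, kept {Opt7, Opt8, Opt9, Opt10, Opt11}.
Then minimize price: best is 277, kept {Opt7, Opt8, Opt11}.
Then minimize duration: best is 15.3, kept {Opt11}.

Opt11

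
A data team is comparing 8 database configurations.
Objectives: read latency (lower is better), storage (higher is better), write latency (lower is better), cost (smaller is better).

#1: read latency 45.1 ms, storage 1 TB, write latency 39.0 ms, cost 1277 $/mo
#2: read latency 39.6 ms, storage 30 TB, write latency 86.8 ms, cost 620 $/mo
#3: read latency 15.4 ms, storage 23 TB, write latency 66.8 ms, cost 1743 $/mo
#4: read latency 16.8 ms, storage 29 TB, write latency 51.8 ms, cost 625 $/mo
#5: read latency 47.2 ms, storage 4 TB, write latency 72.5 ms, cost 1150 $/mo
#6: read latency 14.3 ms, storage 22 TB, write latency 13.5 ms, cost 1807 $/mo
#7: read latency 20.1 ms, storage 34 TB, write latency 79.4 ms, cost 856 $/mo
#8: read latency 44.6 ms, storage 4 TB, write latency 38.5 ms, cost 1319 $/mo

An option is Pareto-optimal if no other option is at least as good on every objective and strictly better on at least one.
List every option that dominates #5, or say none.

#4: read latency 16.8≤47.2, storage 29≥4, write latency 51.8≤72.5, cost 625≤1150 — dominates #5.
Others (#1, #2, #3, #6, #7, #8) are each worse than #5 on at least one objective.

#4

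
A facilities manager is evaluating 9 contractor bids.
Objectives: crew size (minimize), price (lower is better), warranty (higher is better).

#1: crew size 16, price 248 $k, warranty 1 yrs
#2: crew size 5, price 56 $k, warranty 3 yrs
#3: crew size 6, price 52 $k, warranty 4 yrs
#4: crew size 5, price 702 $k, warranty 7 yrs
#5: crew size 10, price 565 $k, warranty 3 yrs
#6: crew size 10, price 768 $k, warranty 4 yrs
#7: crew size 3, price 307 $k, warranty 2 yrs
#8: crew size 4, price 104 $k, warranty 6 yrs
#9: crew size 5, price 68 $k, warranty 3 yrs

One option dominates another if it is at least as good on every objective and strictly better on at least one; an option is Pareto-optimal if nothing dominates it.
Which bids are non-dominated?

#1: dominated by #2 (crew size 5≤16, price 56≤248, warranty 3≥1).
#2: not dominated.
#3: not dominated (best price).
#4: not dominated (best warranty).
#5: dominated by #2 (crew size 5≤10, price 56≤565, warranty 3≥3).
#6: dominated by #3 (crew size 6≤10, price 52≤768, warranty 4≥4).
#7: not dominated (best crew size).
#8: not dominated.
#9: dominated by #2 (crew size 5≤5, price 56≤68, warranty 3≥3).

#2, #3, #4, #7, #8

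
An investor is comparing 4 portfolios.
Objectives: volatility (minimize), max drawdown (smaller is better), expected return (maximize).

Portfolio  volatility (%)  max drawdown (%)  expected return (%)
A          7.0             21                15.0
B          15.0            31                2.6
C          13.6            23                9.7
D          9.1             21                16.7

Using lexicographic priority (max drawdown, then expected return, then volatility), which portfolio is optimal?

D

First minimize max drawdown: best is 21, kept {A, D}.
Then maximize expected return: best is 16.7, kept {D}.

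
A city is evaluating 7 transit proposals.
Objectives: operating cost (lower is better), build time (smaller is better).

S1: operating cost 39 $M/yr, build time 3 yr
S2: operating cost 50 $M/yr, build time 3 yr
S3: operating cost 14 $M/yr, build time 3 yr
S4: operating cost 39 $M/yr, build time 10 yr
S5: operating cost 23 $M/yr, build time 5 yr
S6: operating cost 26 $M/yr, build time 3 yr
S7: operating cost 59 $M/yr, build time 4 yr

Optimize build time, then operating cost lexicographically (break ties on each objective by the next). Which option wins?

First minimize build time: best is 3, kept {S1, S2, S3, S6}.
Then minimize operating cost: best is 14, kept {S3}.

S3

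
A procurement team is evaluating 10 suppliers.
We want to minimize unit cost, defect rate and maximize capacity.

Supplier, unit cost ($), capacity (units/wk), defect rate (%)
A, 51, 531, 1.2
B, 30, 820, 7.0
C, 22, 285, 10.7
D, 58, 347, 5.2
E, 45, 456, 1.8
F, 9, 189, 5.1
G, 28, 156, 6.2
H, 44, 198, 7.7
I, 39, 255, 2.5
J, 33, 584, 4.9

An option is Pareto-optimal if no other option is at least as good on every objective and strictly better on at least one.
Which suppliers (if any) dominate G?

F

F: unit cost 9≤28, capacity 189≥156, defect rate 5.1≤6.2 — dominates G.
Others (A, B, C, D, E, H, I, J) are each worse than G on at least one objective.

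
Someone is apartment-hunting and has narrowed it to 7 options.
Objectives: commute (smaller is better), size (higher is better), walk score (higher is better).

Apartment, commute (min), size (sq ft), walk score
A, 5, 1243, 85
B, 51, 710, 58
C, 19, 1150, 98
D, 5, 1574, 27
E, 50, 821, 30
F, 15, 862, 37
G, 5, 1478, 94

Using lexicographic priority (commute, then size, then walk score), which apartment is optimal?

First minimize commute: best is 5, kept {A, D, G}.
Then maximize size: best is 1574, kept {D}.

D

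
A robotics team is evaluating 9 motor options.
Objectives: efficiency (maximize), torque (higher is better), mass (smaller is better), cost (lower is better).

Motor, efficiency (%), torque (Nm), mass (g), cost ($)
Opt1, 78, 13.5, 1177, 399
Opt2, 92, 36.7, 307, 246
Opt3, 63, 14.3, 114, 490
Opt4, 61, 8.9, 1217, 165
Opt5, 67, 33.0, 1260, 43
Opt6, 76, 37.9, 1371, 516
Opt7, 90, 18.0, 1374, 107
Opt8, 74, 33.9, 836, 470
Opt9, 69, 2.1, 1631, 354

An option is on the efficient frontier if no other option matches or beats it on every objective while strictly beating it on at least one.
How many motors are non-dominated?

Opt1: dominated by Opt2 (efficiency 92≥78, torque 36.7≥13.5, mass 307≤1177, cost 246≤399).
Opt2: not dominated (best efficiency).
Opt3: not dominated (best mass).
Opt4: not dominated.
Opt5: not dominated (best cost).
Opt6: not dominated (best torque).
Opt7: not dominated.
Opt8: dominated by Opt2 (efficiency 92≥74, torque 36.7≥33.9, mass 307≤836, cost 246≤470).
Opt9: dominated by Opt2 (efficiency 92≥69, torque 36.7≥2.1, mass 307≤1631, cost 246≤354).
Pareto-optimal: Opt2, Opt3, Opt4, Opt5, Opt6, Opt7 → 6.

6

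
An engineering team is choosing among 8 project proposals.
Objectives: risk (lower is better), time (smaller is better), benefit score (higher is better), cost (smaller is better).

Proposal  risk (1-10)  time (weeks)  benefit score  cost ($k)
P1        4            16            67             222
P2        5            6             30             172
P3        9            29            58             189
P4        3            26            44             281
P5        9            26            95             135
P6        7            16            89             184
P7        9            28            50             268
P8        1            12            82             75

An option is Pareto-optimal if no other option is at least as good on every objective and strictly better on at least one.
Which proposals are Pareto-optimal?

P2, P5, P6, P8

P1: dominated by P8 (risk 1≤4, time 12≤16, benefit score 82≥67, cost 75≤222).
P2: not dominated (best time).
P3: dominated by P5 (risk 9≤9, time 26≤29, benefit score 95≥58, cost 135≤189).
P4: dominated by P8 (risk 1≤3, time 12≤26, benefit score 82≥44, cost 75≤281).
P5: not dominated (best benefit score).
P6: not dominated.
P7: dominated by P1 (risk 4≤9, time 16≤28, benefit score 67≥50, cost 222≤268).
P8: not dominated (best risk).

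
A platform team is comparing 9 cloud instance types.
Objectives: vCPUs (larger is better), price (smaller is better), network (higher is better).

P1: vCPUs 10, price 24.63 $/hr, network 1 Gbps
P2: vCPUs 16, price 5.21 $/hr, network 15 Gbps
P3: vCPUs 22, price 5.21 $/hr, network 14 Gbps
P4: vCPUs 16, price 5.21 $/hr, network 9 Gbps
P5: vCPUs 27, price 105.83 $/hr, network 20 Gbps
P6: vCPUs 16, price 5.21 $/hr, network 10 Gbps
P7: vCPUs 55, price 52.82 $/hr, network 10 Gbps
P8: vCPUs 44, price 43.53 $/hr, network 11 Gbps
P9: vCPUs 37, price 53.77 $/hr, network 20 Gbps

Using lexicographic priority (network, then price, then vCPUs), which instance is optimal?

P9

First maximize network: best is 20, kept {P5, P9}.
Then minimize price: best is 53.77, kept {P9}.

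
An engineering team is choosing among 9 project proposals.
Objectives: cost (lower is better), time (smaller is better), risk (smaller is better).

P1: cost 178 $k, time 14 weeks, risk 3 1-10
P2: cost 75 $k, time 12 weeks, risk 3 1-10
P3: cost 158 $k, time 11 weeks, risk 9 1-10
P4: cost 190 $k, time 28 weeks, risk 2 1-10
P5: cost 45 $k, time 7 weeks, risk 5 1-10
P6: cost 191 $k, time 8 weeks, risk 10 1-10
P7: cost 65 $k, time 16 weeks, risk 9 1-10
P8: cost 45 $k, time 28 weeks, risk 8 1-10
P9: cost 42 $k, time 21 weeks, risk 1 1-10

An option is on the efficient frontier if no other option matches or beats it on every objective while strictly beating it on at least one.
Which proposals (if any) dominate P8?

P5: cost 45≤45, time 7≤28, risk 5≤8 — dominates P8.
P9: cost 42≤45, time 21≤28, risk 1≤8 — dominates P8.
Others (P1, P2, P3, P4, P6, P7) are each worse than P8 on at least one objective.

P5, P9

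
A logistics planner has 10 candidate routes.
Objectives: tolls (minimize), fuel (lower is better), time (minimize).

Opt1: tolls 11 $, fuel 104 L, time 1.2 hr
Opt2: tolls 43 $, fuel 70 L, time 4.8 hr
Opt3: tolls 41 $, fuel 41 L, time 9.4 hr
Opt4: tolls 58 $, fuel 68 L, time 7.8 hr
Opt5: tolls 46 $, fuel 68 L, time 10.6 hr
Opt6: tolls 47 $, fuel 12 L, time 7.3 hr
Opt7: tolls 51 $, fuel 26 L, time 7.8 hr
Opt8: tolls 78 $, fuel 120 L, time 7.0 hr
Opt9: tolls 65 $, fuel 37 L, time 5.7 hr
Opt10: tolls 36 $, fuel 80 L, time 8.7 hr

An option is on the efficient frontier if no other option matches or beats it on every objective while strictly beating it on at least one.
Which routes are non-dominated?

Opt1: not dominated (best tolls).
Opt2: not dominated.
Opt3: not dominated.
Opt4: dominated by Opt6 (tolls 47≤58, fuel 12≤68, time 7.3≤7.8).
Opt5: dominated by Opt3 (tolls 41≤46, fuel 41≤68, time 9.4≤10.6).
Opt6: not dominated (best fuel).
Opt7: dominated by Opt6 (tolls 47≤51, fuel 12≤26, time 7.3≤7.8).
Opt8: dominated by Opt1 (tolls 11≤78, fuel 104≤120, time 1.2≤7.0).
Opt9: not dominated.
Opt10: not dominated.

Opt1, Opt2, Opt3, Opt6, Opt9, Opt10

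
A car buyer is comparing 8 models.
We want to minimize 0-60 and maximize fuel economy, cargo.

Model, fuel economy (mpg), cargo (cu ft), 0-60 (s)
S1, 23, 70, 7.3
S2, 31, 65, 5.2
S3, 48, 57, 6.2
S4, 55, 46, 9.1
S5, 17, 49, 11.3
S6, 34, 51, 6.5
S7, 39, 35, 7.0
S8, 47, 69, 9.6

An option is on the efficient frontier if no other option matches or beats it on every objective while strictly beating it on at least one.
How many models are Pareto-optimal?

5

S1: not dominated (best cargo).
S2: not dominated (best 0-60).
S3: not dominated.
S4: not dominated (best fuel economy).
S5: dominated by S1 (fuel economy 23≥17, cargo 70≥49, 0-60 7.3≤11.3).
S6: dominated by S3 (fuel economy 48≥34, cargo 57≥51, 0-60 6.2≤6.5).
S7: dominated by S3 (fuel economy 48≥39, cargo 57≥35, 0-60 6.2≤7.0).
S8: not dominated.
Pareto-optimal: S1, S2, S3, S4, S8 → 5.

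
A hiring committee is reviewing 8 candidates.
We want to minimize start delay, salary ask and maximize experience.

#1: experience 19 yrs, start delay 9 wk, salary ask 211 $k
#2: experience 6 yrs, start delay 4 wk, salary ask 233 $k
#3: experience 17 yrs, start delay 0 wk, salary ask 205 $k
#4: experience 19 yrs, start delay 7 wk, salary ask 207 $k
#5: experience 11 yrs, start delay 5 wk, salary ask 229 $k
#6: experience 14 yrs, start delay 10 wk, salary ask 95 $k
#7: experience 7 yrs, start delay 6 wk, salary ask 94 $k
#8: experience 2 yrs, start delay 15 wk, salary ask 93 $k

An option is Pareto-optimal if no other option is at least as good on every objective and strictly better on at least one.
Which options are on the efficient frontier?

#1: dominated by #4 (experience 19≥19, start delay 7≤9, salary ask 207≤211).
#2: dominated by #3 (experience 17≥6, start delay 0≤4, salary ask 205≤233).
#3: not dominated (best start delay).
#4: not dominated.
#5: dominated by #3 (experience 17≥11, start delay 0≤5, salary ask 205≤229).
#6: not dominated.
#7: not dominated.
#8: not dominated (best salary ask).

#3, #4, #6, #7, #8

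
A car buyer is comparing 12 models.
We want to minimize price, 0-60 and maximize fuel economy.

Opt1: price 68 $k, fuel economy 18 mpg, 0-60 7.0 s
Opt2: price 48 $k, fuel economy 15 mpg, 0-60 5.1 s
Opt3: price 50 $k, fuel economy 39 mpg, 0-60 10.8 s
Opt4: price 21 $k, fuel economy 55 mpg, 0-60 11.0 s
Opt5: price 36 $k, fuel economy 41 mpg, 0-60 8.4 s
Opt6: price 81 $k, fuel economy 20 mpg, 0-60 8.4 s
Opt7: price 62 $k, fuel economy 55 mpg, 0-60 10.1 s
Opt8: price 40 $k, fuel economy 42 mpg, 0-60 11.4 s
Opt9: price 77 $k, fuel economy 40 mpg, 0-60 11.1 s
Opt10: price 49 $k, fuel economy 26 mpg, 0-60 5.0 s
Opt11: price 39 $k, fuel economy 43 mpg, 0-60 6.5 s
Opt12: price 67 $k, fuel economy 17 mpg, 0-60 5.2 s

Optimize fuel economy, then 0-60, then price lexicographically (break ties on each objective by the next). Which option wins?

First maximize fuel economy: best is 55, kept {Opt4, Opt7}.
Then minimize 0-60: best is 10.1, kept {Opt7}.

Opt7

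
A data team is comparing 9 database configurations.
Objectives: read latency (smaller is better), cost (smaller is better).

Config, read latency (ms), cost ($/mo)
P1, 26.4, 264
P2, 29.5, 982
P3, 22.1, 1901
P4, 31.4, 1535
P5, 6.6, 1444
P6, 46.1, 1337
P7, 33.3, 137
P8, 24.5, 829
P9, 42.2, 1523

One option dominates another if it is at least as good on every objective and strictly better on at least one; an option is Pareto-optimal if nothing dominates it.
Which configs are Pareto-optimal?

P1, P5, P7, P8

P1: not dominated.
P2: dominated by P1 (read latency 26.4≤29.5, cost 264≤982).
P3: dominated by P5 (read latency 6.6≤22.1, cost 1444≤1901).
P4: dominated by P1 (read latency 26.4≤31.4, cost 264≤1535).
P5: not dominated (best read latency).
P6: dominated by P1 (read latency 26.4≤46.1, cost 264≤1337).
P7: not dominated (best cost).
P8: not dominated.
P9: dominated by P1 (read latency 26.4≤42.2, cost 264≤1523).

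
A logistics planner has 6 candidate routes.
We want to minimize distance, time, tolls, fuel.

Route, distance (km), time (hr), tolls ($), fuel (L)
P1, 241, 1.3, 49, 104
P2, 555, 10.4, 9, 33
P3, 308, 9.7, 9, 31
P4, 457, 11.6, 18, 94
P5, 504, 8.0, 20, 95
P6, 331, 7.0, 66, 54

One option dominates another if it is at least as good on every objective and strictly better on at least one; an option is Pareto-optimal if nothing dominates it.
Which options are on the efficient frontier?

P1: not dominated (best distance).
P2: dominated by P3 (distance 308≤555, time 9.7≤10.4, tolls 9≤9, fuel 31≤33).
P3: not dominated (best fuel).
P4: dominated by P3 (distance 308≤457, time 9.7≤11.6, tolls 9≤18, fuel 31≤94).
P5: not dominated.
P6: not dominated.

P1, P3, P5, P6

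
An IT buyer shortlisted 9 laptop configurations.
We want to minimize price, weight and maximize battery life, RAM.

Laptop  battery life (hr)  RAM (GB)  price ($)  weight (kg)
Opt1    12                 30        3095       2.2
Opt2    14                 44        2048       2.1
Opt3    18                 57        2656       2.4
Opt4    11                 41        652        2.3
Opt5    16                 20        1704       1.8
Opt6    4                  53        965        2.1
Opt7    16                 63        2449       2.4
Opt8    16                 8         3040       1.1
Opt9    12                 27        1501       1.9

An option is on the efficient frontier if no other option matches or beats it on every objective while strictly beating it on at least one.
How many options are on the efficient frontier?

8

Opt1: dominated by Opt2 (battery life 14≥12, RAM 44≥30, price 2048≤3095, weight 2.1≤2.2).
Opt2: not dominated.
Opt3: not dominated (best battery life).
Opt4: not dominated (best price).
Opt5: not dominated.
Opt6: not dominated.
Opt7: not dominated (best RAM).
Opt8: not dominated (best weight).
Opt9: not dominated.
Pareto-optimal: Opt2, Opt3, Opt4, Opt5, Opt6, Opt7, Opt8, Opt9 → 8.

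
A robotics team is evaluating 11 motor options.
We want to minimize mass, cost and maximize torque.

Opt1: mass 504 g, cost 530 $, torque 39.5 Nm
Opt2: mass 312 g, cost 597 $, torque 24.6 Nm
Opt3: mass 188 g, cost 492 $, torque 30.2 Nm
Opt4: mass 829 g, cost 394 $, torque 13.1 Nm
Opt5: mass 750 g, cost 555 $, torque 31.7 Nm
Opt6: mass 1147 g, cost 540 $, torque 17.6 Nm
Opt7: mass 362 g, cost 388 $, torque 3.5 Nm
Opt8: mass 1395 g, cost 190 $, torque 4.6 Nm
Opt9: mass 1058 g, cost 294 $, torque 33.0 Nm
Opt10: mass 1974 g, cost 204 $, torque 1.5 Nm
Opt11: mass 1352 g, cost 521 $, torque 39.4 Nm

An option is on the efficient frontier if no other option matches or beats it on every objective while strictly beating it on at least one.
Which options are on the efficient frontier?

Opt1, Opt3, Opt4, Opt7, Opt8, Opt9, Opt11

Opt1: not dominated (best torque).
Opt2: dominated by Opt3 (mass 188≤312, cost 492≤597, torque 30.2≥24.6).
Opt3: not dominated (best mass).
Opt4: not dominated.
Opt5: dominated by Opt1 (mass 504≤750, cost 530≤555, torque 39.5≥31.7).
Opt6: dominated by Opt1 (mass 504≤1147, cost 530≤540, torque 39.5≥17.6).
Opt7: not dominated.
Opt8: not dominated (best cost).
Opt9: not dominated.
Opt10: dominated by Opt8 (mass 1395≤1974, cost 190≤204, torque 4.6≥1.5).
Opt11: not dominated.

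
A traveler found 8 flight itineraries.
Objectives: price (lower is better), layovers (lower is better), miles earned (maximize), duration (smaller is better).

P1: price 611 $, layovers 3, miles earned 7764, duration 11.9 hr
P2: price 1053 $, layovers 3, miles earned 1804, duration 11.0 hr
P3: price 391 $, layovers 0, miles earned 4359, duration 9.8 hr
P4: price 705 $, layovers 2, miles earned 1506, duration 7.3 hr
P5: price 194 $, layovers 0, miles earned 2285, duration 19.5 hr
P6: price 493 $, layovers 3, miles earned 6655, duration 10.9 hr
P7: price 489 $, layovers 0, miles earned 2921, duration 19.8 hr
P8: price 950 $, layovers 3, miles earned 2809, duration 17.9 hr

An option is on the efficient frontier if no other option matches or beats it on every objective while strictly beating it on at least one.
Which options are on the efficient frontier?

P1: not dominated (best miles earned).
P2: dominated by P3 (price 391≤1053, layovers 0≤3, miles earned 4359≥1804, duration 9.8≤11.0).
P3: not dominated.
P4: not dominated (best duration).
P5: not dominated (best price).
P6: not dominated.
P7: dominated by P3 (price 391≤489, layovers 0≤0, miles earned 4359≥2921, duration 9.8≤19.8).
P8: dominated by P1 (price 611≤950, layovers 3≤3, miles earned 7764≥2809, duration 11.9≤17.9).

P1, P3, P4, P5, P6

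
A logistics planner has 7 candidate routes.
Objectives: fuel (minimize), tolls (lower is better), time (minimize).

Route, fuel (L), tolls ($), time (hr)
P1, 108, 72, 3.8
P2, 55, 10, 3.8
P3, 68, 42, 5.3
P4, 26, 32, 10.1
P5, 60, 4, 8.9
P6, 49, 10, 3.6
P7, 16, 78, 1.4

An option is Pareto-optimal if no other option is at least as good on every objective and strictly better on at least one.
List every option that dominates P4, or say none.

none

P1: worse on fuel (108 vs 26).
P2: worse on fuel (55 vs 26).
P3: worse on fuel (68 vs 26).
P5: worse on fuel (60 vs 26).
P6: worse on fuel (49 vs 26).
P7: worse on tolls (78 vs 32).
No option dominates P4.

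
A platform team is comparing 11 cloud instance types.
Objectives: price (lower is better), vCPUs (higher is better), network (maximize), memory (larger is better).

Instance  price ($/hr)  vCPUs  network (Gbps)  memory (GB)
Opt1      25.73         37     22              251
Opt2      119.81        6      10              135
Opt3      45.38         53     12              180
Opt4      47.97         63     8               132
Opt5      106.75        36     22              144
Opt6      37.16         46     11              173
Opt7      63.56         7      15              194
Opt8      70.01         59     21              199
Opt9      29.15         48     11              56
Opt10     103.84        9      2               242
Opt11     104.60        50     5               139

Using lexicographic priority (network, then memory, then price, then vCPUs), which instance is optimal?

First maximize network: best is 22, kept {Opt1, Opt5}.
Then maximize memory: best is 251, kept {Opt1}.

Opt1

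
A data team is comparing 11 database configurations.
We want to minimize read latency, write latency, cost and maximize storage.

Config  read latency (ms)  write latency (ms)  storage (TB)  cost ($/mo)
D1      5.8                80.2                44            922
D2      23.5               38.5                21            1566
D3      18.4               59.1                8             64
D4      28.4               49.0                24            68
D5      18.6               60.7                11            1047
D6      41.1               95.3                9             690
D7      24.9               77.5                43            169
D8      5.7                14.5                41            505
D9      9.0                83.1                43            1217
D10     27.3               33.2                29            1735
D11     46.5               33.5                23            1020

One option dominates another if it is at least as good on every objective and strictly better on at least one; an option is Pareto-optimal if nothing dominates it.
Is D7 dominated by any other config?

D1: worse on write latency (80.2 vs 77.5).
D2: worse on storage (21 vs 43).
D3: worse on storage (8 vs 43).
D4: worse on read latency (28.4 vs 24.9).
D5: worse on storage (11 vs 43).
D6: worse on read latency (41.1 vs 24.9).
D8: worse on storage (41 vs 43).
D9: worse on write latency (83.1 vs 77.5).
D10: worse on read latency (27.3 vs 24.9).
D11: worse on read latency (46.5 vs 24.9).
No option is at least as good as D7 on every objective and strictly better on one.

No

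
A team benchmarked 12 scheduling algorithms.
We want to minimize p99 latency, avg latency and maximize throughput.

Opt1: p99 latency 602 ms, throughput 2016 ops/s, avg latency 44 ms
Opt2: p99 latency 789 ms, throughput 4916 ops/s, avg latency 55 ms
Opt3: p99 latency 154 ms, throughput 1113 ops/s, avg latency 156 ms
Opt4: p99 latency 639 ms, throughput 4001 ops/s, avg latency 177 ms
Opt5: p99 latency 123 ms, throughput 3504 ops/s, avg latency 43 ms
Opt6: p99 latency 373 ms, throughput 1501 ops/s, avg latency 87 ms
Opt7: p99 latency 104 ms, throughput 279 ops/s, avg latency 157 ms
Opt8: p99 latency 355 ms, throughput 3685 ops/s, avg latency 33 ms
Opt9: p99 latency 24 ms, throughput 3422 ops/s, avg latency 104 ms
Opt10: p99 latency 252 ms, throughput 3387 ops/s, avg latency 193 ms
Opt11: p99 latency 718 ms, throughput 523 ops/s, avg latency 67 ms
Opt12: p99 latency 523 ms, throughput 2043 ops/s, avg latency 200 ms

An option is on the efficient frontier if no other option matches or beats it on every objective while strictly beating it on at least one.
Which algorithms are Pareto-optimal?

Opt1: dominated by Opt5 (p99 latency 123≤602, throughput 3504≥2016, avg latency 43≤44).
Opt2: not dominated (best throughput).
Opt3: dominated by Opt5 (p99 latency 123≤154, throughput 3504≥1113, avg latency 43≤156).
Opt4: not dominated.
Opt5: not dominated.
Opt6: dominated by Opt5 (p99 latency 123≤373, throughput 3504≥1501, avg latency 43≤87).
Opt7: dominated by Opt9 (p99 latency 24≤104, throughput 3422≥279, avg latency 104≤157).
Opt8: not dominated (best avg latency).
Opt9: not dominated (best p99 latency).
Opt10: dominated by Opt5 (p99 latency 123≤252, throughput 3504≥3387, avg latency 43≤193).
Opt11: dominated by Opt1 (p99 latency 602≤718, throughput 2016≥523, avg latency 44≤67).
Opt12: dominated by Opt5 (p99 latency 123≤523, throughput 3504≥2043, avg latency 43≤200).

Opt2, Opt4, Opt5, Opt8, Opt9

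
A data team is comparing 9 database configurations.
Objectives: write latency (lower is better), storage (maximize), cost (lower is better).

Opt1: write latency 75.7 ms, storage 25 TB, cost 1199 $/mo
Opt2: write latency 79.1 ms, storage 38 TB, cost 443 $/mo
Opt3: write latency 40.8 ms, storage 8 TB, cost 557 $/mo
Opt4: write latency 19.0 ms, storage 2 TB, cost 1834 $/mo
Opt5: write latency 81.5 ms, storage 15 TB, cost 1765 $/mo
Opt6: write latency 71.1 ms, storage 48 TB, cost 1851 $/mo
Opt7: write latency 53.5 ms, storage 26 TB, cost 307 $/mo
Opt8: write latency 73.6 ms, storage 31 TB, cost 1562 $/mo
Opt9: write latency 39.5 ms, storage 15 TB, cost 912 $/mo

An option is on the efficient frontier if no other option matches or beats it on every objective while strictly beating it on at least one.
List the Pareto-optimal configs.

Opt2, Opt3, Opt4, Opt6, Opt7, Opt8, Opt9

Opt1: dominated by Opt7 (write latency 53.5≤75.7, storage 26≥25, cost 307≤1199).
Opt2: not dominated.
Opt3: not dominated.
Opt4: not dominated (best write latency).
Opt5: dominated by Opt1 (write latency 75.7≤81.5, storage 25≥15, cost 1199≤1765).
Opt6: not dominated (best storage).
Opt7: not dominated (best cost).
Opt8: not dominated.
Opt9: not dominated.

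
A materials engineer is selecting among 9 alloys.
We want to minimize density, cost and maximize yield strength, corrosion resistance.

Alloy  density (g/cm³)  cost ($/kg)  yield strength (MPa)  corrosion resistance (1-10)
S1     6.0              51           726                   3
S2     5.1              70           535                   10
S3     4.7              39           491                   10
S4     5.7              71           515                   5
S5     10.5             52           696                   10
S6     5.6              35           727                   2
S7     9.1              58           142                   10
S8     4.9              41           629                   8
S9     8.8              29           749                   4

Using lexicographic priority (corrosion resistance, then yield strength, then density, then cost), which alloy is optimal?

First maximize corrosion resistance: best is 10, kept {S2, S3, S5, S7}.
Then maximize yield strength: best is 696, kept {S5}.

S5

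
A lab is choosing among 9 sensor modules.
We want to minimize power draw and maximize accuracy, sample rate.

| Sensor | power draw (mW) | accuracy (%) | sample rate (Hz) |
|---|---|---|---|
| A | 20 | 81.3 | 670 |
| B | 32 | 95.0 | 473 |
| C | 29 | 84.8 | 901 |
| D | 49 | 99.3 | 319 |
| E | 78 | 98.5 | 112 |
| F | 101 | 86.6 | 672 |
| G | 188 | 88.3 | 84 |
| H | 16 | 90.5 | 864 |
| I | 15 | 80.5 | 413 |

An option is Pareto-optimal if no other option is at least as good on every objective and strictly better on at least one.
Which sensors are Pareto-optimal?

A: dominated by H (power draw 16≤20, accuracy 90.5≥81.3, sample rate 864≥670).
B: not dominated.
C: not dominated (best sample rate).
D: not dominated (best accuracy).
E: dominated by D (power draw 49≤78, accuracy 99.3≥98.5, sample rate 319≥112).
F: dominated by H (power draw 16≤101, accuracy 90.5≥86.6, sample rate 864≥672).
G: dominated by B (power draw 32≤188, accuracy 95.0≥88.3, sample rate 473≥84).
H: not dominated.
I: not dominated (best power draw).

B, C, D, H, I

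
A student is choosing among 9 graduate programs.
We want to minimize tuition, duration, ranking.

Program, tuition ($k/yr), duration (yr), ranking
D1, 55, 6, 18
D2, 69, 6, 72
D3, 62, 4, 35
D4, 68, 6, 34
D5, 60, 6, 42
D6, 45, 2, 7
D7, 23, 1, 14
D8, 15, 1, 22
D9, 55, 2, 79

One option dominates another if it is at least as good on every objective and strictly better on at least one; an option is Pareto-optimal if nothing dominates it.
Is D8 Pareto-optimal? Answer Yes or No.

D1: worse on tuition (55 vs 15).
D2: worse on tuition (69 vs 15).
D3: worse on tuition (62 vs 15).
D4: worse on tuition (68 vs 15).
D5: worse on tuition (60 vs 15).
D6: worse on tuition (45 vs 15).
D7: worse on tuition (23 vs 15).
D9: worse on tuition (55 vs 15).
No option is at least as good as D8 on every objective and strictly better on one.

Yes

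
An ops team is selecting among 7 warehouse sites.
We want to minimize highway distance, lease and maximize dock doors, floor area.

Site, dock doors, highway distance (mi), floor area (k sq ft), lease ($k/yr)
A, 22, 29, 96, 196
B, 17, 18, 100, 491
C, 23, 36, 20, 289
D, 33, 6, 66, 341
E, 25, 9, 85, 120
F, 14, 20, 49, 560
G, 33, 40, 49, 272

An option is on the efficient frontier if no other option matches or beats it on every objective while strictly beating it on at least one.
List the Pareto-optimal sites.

A: not dominated.
B: not dominated (best floor area).
C: dominated by E (dock doors 25≥23, highway distance 9≤36, floor area 85≥20, lease 120≤289).
D: not dominated (best highway distance).
E: not dominated (best lease).
F: dominated by B (dock doors 17≥14, highway distance 18≤20, floor area 100≥49, lease 491≤560).
G: not dominated.

A, B, D, E, G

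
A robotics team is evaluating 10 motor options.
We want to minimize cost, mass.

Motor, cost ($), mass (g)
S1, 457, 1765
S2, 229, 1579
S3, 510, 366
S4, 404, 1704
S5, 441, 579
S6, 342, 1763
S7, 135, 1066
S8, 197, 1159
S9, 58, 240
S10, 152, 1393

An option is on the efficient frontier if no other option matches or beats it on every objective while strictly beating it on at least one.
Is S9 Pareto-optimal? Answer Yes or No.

Yes

S1: worse on cost (457 vs 58).
S2: worse on cost (229 vs 58).
S3: worse on cost (510 vs 58).
S4: worse on cost (404 vs 58).
S5: worse on cost (441 vs 58).
S6: worse on cost (342 vs 58).
S7: worse on cost (135 vs 58).
S8: worse on cost (197 vs 58).
S10: worse on cost (152 vs 58).
No option is at least as good as S9 on every objective and strictly better on one.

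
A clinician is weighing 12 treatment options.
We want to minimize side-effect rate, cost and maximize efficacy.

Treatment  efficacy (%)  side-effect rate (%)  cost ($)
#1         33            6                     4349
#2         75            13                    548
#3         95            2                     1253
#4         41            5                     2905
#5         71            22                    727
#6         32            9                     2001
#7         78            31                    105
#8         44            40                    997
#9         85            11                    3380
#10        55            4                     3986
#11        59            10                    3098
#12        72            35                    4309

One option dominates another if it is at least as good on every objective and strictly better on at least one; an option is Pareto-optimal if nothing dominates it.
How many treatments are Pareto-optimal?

#1: dominated by #3 (efficacy 95≥33, side-effect rate 2≤6, cost 1253≤4349).
#2: not dominated.
#3: not dominated (best efficacy).
#4: dominated by #3 (efficacy 95≥41, side-effect rate 2≤5, cost 1253≤2905).
#5: dominated by #2 (efficacy 75≥71, side-effect rate 13≤22, cost 548≤727).
#6: dominated by #3 (efficacy 95≥32, side-effect rate 2≤9, cost 1253≤2001).
#7: not dominated (best cost).
#8: dominated by #2 (efficacy 75≥44, side-effect rate 13≤40, cost 548≤997).
#9: dominated by #3 (efficacy 95≥85, side-effect rate 2≤11, cost 1253≤3380).
#10: dominated by #3 (efficacy 95≥55, side-effect rate 2≤4, cost 1253≤3986).
#11: dominated by #3 (efficacy 95≥59, side-effect rate 2≤10, cost 1253≤3098).
#12: dominated by #2 (efficacy 75≥72, side-effect rate 13≤35, cost 548≤4309).
Pareto-optimal: #2, #3, #7 → 3.

3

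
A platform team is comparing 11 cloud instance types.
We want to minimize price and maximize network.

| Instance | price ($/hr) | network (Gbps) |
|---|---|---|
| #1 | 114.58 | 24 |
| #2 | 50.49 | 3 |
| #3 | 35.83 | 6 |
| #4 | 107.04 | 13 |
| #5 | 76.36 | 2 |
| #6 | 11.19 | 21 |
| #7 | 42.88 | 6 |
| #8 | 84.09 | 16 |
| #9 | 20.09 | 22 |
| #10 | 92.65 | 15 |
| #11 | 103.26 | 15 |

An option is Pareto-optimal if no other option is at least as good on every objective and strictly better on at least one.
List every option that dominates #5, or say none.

#2: price 50.49≤76.36, network 3≥2 — dominates #5.
#3: price 35.83≤76.36, network 6≥2 — dominates #5.
#6: price 11.19≤76.36, network 21≥2 — dominates #5.
#7: price 42.88≤76.36, network 6≥2 — dominates #5.
#9: price 20.09≤76.36, network 22≥2 — dominates #5.
Others (#1, #4, #8, #10, #11) are each worse than #5 on at least one objective.

#2, #3, #6, #7, #9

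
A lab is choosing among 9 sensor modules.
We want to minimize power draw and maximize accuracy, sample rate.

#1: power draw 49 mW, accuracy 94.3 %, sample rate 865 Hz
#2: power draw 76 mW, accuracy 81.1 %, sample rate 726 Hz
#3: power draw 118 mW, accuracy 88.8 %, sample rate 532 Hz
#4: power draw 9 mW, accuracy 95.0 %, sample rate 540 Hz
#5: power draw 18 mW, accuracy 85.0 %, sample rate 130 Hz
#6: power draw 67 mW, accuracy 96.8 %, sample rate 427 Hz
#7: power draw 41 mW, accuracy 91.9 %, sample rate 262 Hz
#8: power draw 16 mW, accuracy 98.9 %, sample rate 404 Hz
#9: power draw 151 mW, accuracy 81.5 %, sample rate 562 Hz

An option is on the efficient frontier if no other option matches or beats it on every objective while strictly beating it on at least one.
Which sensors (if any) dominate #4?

none

#1: worse on power draw (49 vs 9).
#2: worse on power draw (76 vs 9).
#3: worse on power draw (118 vs 9).
#5: worse on power draw (18 vs 9).
#6: worse on power draw (67 vs 9).
#7: worse on power draw (41 vs 9).
#8: worse on power draw (16 vs 9).
#9: worse on power draw (151 vs 9).
No option dominates #4.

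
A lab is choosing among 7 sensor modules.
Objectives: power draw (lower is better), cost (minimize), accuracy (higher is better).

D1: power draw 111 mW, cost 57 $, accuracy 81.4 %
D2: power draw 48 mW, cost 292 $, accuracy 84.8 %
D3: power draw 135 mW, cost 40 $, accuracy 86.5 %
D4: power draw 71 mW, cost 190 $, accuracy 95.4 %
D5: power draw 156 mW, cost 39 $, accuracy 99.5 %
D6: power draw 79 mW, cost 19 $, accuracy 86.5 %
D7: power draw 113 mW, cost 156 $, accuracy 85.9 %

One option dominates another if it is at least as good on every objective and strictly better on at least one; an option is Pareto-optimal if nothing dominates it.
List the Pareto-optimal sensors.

D2, D4, D5, D6

D1: dominated by D6 (power draw 79≤111, cost 19≤57, accuracy 86.5≥81.4).
D2: not dominated (best power draw).
D3: dominated by D6 (power draw 79≤135, cost 19≤40, accuracy 86.5≥86.5).
D4: not dominated.
D5: not dominated (best accuracy).
D6: not dominated (best cost).
D7: dominated by D6 (power draw 79≤113, cost 19≤156, accuracy 86.5≥85.9).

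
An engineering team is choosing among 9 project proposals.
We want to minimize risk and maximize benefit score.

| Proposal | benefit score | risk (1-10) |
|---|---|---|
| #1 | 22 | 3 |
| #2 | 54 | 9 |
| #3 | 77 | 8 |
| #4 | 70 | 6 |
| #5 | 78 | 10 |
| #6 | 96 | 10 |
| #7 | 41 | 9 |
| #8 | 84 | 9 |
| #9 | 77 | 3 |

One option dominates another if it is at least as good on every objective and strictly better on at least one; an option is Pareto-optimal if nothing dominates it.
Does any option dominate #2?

#3 vs #2: benefit score 77≥54, risk 8≤9 — #3 is at least as good on every objective and strictly better on at least one, so #3 dominates #2.

Yes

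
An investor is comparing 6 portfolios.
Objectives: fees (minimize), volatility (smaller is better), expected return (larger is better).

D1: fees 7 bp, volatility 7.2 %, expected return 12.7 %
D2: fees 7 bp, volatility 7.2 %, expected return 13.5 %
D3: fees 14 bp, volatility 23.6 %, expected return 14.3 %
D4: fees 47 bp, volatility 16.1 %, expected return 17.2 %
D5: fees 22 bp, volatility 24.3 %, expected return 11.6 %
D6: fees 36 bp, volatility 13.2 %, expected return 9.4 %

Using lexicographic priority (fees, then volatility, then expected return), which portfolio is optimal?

First minimize fees: best is 7, kept {D1, D2}.
Then minimize volatility: best is 7.2, kept {D1, D2}.
Then maximize expected return: best is 13.5, kept {D2}.

D2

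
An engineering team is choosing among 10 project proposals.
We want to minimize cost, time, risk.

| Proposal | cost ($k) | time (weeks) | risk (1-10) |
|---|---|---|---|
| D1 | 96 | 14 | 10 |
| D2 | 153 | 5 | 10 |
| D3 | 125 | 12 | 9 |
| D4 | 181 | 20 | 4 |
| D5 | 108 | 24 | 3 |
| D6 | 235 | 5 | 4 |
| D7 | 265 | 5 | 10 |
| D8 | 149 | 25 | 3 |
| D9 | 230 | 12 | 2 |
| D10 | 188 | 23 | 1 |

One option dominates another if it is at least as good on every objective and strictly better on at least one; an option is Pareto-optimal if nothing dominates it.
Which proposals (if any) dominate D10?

none

D1: worse on risk (10 vs 1).
D2: worse on risk (10 vs 1).
D3: worse on risk (9 vs 1).
D4: worse on risk (4 vs 1).
D5: worse on time (24 vs 23).
D6: worse on cost (235 vs 188).
D7: worse on cost (265 vs 188).
D8: worse on time (25 vs 23).
D9: worse on cost (230 vs 188).
No option dominates D10.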